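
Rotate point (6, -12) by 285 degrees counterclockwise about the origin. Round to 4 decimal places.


x' = 6*cos(285) - -12*sin(285) = -10.0382
y' = 6*sin(285) + -12*cos(285) = -8.9014

(-10.0382, -8.9014)


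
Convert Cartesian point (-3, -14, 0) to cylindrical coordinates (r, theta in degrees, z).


r = sqrt((-3)^2 + (-14)^2) = 14.3178
theta = atan2(-14, -3) = 257.9052 deg
z = 0

r = 14.3178, theta = 257.9052 deg, z = 0


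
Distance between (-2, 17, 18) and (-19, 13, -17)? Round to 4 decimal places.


d = sqrt((-19--2)^2 + (13-17)^2 + (-17-18)^2) = 39.1152

39.1152


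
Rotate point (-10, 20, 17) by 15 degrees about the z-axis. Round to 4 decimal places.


x' = -10*cos(15) - 20*sin(15) = -14.8356
y' = -10*sin(15) + 20*cos(15) = 16.7303
z' = 17

(-14.8356, 16.7303, 17)


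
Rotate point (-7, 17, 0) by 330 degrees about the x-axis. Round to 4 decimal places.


x' = -7
y' = 17*cos(330) - 0*sin(330) = 14.7224
z' = 17*sin(330) + 0*cos(330) = -8.5

(-7, 14.7224, -8.5)


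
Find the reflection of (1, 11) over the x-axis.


Reflection across x-axis: (x, y) -> (x, -y)
(1, 11) -> (1, -11)

(1, -11)


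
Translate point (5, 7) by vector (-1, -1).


Translation: (x+dx, y+dy) = (5+-1, 7+-1) = (4, 6)

(4, 6)


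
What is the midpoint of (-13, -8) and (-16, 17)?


Midpoint = ((-13+-16)/2, (-8+17)/2) = (-14.5, 4.5)

(-14.5, 4.5)


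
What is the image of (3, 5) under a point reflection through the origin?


Reflection through origin: (x, y) -> (-x, -y)
(3, 5) -> (-3, -5)

(-3, -5)


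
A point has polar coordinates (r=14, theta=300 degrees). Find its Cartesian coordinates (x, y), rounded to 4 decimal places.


x = 14 * cos(300) = 7
y = 14 * sin(300) = -12.1244

(7, -12.1244)


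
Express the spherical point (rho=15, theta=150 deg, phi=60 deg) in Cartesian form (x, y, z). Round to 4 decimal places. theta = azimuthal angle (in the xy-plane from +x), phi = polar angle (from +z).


x = 15 * sin(60) * cos(150) = -11.25
y = 15 * sin(60) * sin(150) = 6.4952
z = 15 * cos(60) = 7.5

(-11.25, 6.4952, 7.5)


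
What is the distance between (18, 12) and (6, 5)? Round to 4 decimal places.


d = sqrt((6-18)^2 + (5-12)^2) = 13.8924

13.8924


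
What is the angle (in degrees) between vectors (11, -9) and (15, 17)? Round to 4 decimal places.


dot = 11*15 + -9*17 = 12
|u| = 14.2127, |v| = 22.6716
cos(angle) = 0.0372
angle = 87.8657 degrees

87.8657 degrees


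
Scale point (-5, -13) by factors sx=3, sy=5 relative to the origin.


Scaling: (x*sx, y*sy) = (-5*3, -13*5) = (-15, -65)

(-15, -65)


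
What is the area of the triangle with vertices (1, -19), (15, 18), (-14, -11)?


Area = |x1(y2-y3) + x2(y3-y1) + x3(y1-y2)| / 2
= |1*(18--11) + 15*(-11--19) + -14*(-19-18)| / 2
= 333.5

333.5


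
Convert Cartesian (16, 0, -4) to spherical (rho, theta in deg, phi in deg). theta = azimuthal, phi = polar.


rho = sqrt(16^2 + 0^2 + (-4)^2) = 16.4924
theta = atan2(0, 16) = 0 deg
phi = acos(-4/16.4924) = 104.0362 deg

rho = 16.4924, theta = 0 deg, phi = 104.0362 deg


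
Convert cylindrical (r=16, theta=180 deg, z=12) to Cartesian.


x = 16 * cos(180) = -16
y = 16 * sin(180) = 0
z = 12

(-16, 0, 12)


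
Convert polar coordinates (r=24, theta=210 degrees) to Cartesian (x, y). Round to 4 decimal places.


x = 24 * cos(210) = -20.7846
y = 24 * sin(210) = -12

(-20.7846, -12)


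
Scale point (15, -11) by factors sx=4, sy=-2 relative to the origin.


Scaling: (x*sx, y*sy) = (15*4, -11*-2) = (60, 22)

(60, 22)


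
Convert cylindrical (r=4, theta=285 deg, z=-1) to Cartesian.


x = 4 * cos(285) = 1.0353
y = 4 * sin(285) = -3.8637
z = -1

(1.0353, -3.8637, -1)


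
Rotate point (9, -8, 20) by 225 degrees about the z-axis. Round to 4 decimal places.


x' = 9*cos(225) - -8*sin(225) = -12.0208
y' = 9*sin(225) + -8*cos(225) = -0.7071
z' = 20

(-12.0208, -0.7071, 20)


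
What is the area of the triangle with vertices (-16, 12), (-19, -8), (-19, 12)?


Area = |x1(y2-y3) + x2(y3-y1) + x3(y1-y2)| / 2
= |-16*(-8-12) + -19*(12-12) + -19*(12--8)| / 2
= 30

30


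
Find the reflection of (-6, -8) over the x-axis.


Reflection across x-axis: (x, y) -> (x, -y)
(-6, -8) -> (-6, 8)

(-6, 8)


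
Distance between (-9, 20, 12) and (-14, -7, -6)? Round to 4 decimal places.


d = sqrt((-14--9)^2 + (-7-20)^2 + (-6-12)^2) = 32.8329

32.8329


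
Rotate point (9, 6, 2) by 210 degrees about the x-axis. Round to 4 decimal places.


x' = 9
y' = 6*cos(210) - 2*sin(210) = -4.1962
z' = 6*sin(210) + 2*cos(210) = -4.7321

(9, -4.1962, -4.7321)


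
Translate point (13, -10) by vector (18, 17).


Translation: (x+dx, y+dy) = (13+18, -10+17) = (31, 7)

(31, 7)


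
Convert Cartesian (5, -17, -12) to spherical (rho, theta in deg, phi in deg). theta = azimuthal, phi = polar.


rho = sqrt(5^2 + (-17)^2 + (-12)^2) = 21.4009
theta = atan2(-17, 5) = 286.3895 deg
phi = acos(-12/21.4009) = 124.1058 deg

rho = 21.4009, theta = 286.3895 deg, phi = 124.1058 deg


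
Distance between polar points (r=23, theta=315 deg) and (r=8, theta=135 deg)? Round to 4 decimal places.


d = sqrt(r1^2 + r2^2 - 2*r1*r2*cos(t2-t1))
d = sqrt(23^2 + 8^2 - 2*23*8*cos(135-315)) = 31

31


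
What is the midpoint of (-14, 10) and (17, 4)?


Midpoint = ((-14+17)/2, (10+4)/2) = (1.5, 7)

(1.5, 7)


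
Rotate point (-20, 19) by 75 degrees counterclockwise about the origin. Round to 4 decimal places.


x' = -20*cos(75) - 19*sin(75) = -23.529
y' = -20*sin(75) + 19*cos(75) = -14.401

(-23.529, -14.401)


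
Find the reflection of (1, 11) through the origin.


Reflection through origin: (x, y) -> (-x, -y)
(1, 11) -> (-1, -11)

(-1, -11)


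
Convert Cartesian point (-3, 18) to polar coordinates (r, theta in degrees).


r = sqrt((-3)^2 + 18^2) = 18.2483
theta = atan2(18, -3) = 99.4623 degrees

r = 18.2483, theta = 99.4623 degrees


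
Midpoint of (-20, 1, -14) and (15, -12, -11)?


Midpoint = ((-20+15)/2, (1+-12)/2, (-14+-11)/2) = (-2.5, -5.5, -12.5)

(-2.5, -5.5, -12.5)


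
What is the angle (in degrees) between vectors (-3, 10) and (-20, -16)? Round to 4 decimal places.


dot = -3*-20 + 10*-16 = -100
|u| = 10.4403, |v| = 25.6125
cos(angle) = -0.374
angle = 111.9606 degrees

111.9606 degrees


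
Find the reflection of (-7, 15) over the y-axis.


Reflection across y-axis: (x, y) -> (-x, y)
(-7, 15) -> (7, 15)

(7, 15)


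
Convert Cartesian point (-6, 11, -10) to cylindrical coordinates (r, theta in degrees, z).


r = sqrt((-6)^2 + 11^2) = 12.53
theta = atan2(11, -6) = 118.6105 deg
z = -10

r = 12.53, theta = 118.6105 deg, z = -10


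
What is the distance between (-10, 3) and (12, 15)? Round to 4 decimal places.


d = sqrt((12--10)^2 + (15-3)^2) = 25.0599

25.0599


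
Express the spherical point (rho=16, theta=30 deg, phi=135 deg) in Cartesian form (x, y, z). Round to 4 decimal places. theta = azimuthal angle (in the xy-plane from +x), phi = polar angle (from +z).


x = 16 * sin(135) * cos(30) = 9.798
y = 16 * sin(135) * sin(30) = 5.6569
z = 16 * cos(135) = -11.3137

(9.798, 5.6569, -11.3137)


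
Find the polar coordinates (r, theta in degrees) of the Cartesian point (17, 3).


r = sqrt(17^2 + 3^2) = 17.2627
theta = atan2(3, 17) = 10.008 degrees

r = 17.2627, theta = 10.008 degrees


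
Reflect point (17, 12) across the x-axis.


Reflection across x-axis: (x, y) -> (x, -y)
(17, 12) -> (17, -12)

(17, -12)


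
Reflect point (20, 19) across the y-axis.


Reflection across y-axis: (x, y) -> (-x, y)
(20, 19) -> (-20, 19)

(-20, 19)


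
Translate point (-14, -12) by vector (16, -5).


Translation: (x+dx, y+dy) = (-14+16, -12+-5) = (2, -17)

(2, -17)


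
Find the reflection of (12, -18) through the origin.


Reflection through origin: (x, y) -> (-x, -y)
(12, -18) -> (-12, 18)

(-12, 18)


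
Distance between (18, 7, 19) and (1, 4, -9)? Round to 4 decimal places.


d = sqrt((1-18)^2 + (4-7)^2 + (-9-19)^2) = 32.8938

32.8938


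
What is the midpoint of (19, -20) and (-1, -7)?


Midpoint = ((19+-1)/2, (-20+-7)/2) = (9, -13.5)

(9, -13.5)


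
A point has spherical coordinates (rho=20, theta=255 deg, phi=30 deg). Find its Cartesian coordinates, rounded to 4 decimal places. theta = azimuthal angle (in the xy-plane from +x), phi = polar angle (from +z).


x = 20 * sin(30) * cos(255) = -2.5882
y = 20 * sin(30) * sin(255) = -9.6593
z = 20 * cos(30) = 17.3205

(-2.5882, -9.6593, 17.3205)


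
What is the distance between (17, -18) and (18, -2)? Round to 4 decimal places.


d = sqrt((18-17)^2 + (-2--18)^2) = 16.0312

16.0312


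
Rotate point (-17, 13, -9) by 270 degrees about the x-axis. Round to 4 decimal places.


x' = -17
y' = 13*cos(270) - -9*sin(270) = -9
z' = 13*sin(270) + -9*cos(270) = -13

(-17, -9, -13)


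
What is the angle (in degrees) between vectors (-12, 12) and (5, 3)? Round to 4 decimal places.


dot = -12*5 + 12*3 = -24
|u| = 16.9706, |v| = 5.831
cos(angle) = -0.2425
angle = 104.0362 degrees

104.0362 degrees


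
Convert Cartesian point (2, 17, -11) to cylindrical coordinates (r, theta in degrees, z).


r = sqrt(2^2 + 17^2) = 17.1172
theta = atan2(17, 2) = 83.2902 deg
z = -11

r = 17.1172, theta = 83.2902 deg, z = -11


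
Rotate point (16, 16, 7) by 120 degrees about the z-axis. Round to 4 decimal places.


x' = 16*cos(120) - 16*sin(120) = -21.8564
y' = 16*sin(120) + 16*cos(120) = 5.8564
z' = 7

(-21.8564, 5.8564, 7)


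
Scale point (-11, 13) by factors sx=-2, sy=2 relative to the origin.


Scaling: (x*sx, y*sy) = (-11*-2, 13*2) = (22, 26)

(22, 26)


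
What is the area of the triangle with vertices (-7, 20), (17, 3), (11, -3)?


Area = |x1(y2-y3) + x2(y3-y1) + x3(y1-y2)| / 2
= |-7*(3--3) + 17*(-3-20) + 11*(20-3)| / 2
= 123

123


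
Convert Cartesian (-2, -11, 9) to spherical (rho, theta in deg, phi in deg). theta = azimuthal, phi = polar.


rho = sqrt((-2)^2 + (-11)^2 + 9^2) = 14.3527
theta = atan2(-11, -2) = 259.6952 deg
phi = acos(9/14.3527) = 51.1665 deg

rho = 14.3527, theta = 259.6952 deg, phi = 51.1665 deg


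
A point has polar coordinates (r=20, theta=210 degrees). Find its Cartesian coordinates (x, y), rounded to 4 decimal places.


x = 20 * cos(210) = -17.3205
y = 20 * sin(210) = -10

(-17.3205, -10)


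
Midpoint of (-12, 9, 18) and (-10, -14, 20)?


Midpoint = ((-12+-10)/2, (9+-14)/2, (18+20)/2) = (-11, -2.5, 19)

(-11, -2.5, 19)


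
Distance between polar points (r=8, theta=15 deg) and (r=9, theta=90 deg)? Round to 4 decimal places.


d = sqrt(r1^2 + r2^2 - 2*r1*r2*cos(t2-t1))
d = sqrt(8^2 + 9^2 - 2*8*9*cos(90-15)) = 10.3793

10.3793


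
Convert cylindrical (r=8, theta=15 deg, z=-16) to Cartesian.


x = 8 * cos(15) = 7.7274
y = 8 * sin(15) = 2.0706
z = -16

(7.7274, 2.0706, -16)


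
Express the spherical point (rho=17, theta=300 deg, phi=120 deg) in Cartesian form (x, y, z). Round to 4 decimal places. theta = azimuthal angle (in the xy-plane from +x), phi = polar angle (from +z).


x = 17 * sin(120) * cos(300) = 7.3612
y = 17 * sin(120) * sin(300) = -12.75
z = 17 * cos(120) = -8.5

(7.3612, -12.75, -8.5)


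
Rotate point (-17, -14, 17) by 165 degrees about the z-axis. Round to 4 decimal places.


x' = -17*cos(165) - -14*sin(165) = 20.0442
y' = -17*sin(165) + -14*cos(165) = 9.123
z' = 17

(20.0442, 9.123, 17)


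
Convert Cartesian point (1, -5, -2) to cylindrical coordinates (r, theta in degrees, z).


r = sqrt(1^2 + (-5)^2) = 5.099
theta = atan2(-5, 1) = 281.3099 deg
z = -2

r = 5.099, theta = 281.3099 deg, z = -2


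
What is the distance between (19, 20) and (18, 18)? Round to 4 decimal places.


d = sqrt((18-19)^2 + (18-20)^2) = 2.2361

2.2361


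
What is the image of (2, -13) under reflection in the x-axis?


Reflection across x-axis: (x, y) -> (x, -y)
(2, -13) -> (2, 13)

(2, 13)


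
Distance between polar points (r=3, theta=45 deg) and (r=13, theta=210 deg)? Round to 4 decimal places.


d = sqrt(r1^2 + r2^2 - 2*r1*r2*cos(t2-t1))
d = sqrt(3^2 + 13^2 - 2*3*13*cos(210-45)) = 15.9167

15.9167


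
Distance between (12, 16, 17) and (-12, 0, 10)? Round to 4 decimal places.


d = sqrt((-12-12)^2 + (0-16)^2 + (10-17)^2) = 29.6816

29.6816


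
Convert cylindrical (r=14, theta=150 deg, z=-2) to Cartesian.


x = 14 * cos(150) = -12.1244
y = 14 * sin(150) = 7
z = -2

(-12.1244, 7, -2)


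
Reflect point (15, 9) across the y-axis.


Reflection across y-axis: (x, y) -> (-x, y)
(15, 9) -> (-15, 9)

(-15, 9)


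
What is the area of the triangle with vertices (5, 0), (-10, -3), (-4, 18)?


Area = |x1(y2-y3) + x2(y3-y1) + x3(y1-y2)| / 2
= |5*(-3-18) + -10*(18-0) + -4*(0--3)| / 2
= 148.5

148.5


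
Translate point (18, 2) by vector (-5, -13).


Translation: (x+dx, y+dy) = (18+-5, 2+-13) = (13, -11)

(13, -11)


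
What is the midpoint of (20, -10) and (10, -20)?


Midpoint = ((20+10)/2, (-10+-20)/2) = (15, -15)

(15, -15)


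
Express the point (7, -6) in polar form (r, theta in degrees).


r = sqrt(7^2 + (-6)^2) = 9.2195
theta = atan2(-6, 7) = 319.3987 degrees

r = 9.2195, theta = 319.3987 degrees


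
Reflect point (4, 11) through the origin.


Reflection through origin: (x, y) -> (-x, -y)
(4, 11) -> (-4, -11)

(-4, -11)


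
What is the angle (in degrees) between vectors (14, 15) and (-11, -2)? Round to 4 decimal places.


dot = 14*-11 + 15*-2 = -184
|u| = 20.5183, |v| = 11.1803
cos(angle) = -0.8021
angle = 143.3299 degrees

143.3299 degrees


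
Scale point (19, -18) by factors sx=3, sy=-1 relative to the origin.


Scaling: (x*sx, y*sy) = (19*3, -18*-1) = (57, 18)

(57, 18)


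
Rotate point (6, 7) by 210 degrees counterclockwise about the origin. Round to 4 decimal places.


x' = 6*cos(210) - 7*sin(210) = -1.6962
y' = 6*sin(210) + 7*cos(210) = -9.0622

(-1.6962, -9.0622)


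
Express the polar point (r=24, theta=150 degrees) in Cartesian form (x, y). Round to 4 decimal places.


x = 24 * cos(150) = -20.7846
y = 24 * sin(150) = 12

(-20.7846, 12)


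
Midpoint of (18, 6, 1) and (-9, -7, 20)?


Midpoint = ((18+-9)/2, (6+-7)/2, (1+20)/2) = (4.5, -0.5, 10.5)

(4.5, -0.5, 10.5)


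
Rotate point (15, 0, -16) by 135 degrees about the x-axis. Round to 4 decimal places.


x' = 15
y' = 0*cos(135) - -16*sin(135) = 11.3137
z' = 0*sin(135) + -16*cos(135) = 11.3137

(15, 11.3137, 11.3137)


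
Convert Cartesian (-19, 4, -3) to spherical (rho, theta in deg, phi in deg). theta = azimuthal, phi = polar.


rho = sqrt((-19)^2 + 4^2 + (-3)^2) = 19.6469
theta = atan2(4, -19) = 168.1113 deg
phi = acos(-3/19.6469) = 98.7832 deg

rho = 19.6469, theta = 168.1113 deg, phi = 98.7832 deg


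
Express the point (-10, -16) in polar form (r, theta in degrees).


r = sqrt((-10)^2 + (-16)^2) = 18.868
theta = atan2(-16, -10) = 237.9946 degrees

r = 18.868, theta = 237.9946 degrees


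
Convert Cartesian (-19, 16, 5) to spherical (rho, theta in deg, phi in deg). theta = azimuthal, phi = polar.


rho = sqrt((-19)^2 + 16^2 + 5^2) = 25.3377
theta = atan2(16, -19) = 139.8991 deg
phi = acos(5/25.3377) = 78.6189 deg

rho = 25.3377, theta = 139.8991 deg, phi = 78.6189 deg


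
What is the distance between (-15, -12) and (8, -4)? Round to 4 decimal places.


d = sqrt((8--15)^2 + (-4--12)^2) = 24.3516

24.3516


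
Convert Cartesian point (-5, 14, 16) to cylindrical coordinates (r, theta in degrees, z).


r = sqrt((-5)^2 + 14^2) = 14.8661
theta = atan2(14, -5) = 109.6538 deg
z = 16

r = 14.8661, theta = 109.6538 deg, z = 16


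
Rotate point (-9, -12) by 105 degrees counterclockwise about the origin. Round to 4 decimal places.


x' = -9*cos(105) - -12*sin(105) = 13.9205
y' = -9*sin(105) + -12*cos(105) = -5.5875

(13.9205, -5.5875)


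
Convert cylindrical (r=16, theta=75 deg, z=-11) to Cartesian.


x = 16 * cos(75) = 4.1411
y = 16 * sin(75) = 15.4548
z = -11

(4.1411, 15.4548, -11)


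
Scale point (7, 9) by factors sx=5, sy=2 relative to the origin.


Scaling: (x*sx, y*sy) = (7*5, 9*2) = (35, 18)

(35, 18)


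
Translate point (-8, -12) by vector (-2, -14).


Translation: (x+dx, y+dy) = (-8+-2, -12+-14) = (-10, -26)

(-10, -26)


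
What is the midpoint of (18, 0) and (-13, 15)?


Midpoint = ((18+-13)/2, (0+15)/2) = (2.5, 7.5)

(2.5, 7.5)


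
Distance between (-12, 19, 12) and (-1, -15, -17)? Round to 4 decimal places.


d = sqrt((-1--12)^2 + (-15-19)^2 + (-17-12)^2) = 46.0217

46.0217


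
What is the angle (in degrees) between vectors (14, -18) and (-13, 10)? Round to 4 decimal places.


dot = 14*-13 + -18*10 = -362
|u| = 22.8035, |v| = 16.4012
cos(angle) = -0.9679
angle = 165.4436 degrees

165.4436 degrees


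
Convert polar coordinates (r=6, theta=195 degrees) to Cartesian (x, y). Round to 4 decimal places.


x = 6 * cos(195) = -5.7956
y = 6 * sin(195) = -1.5529

(-5.7956, -1.5529)


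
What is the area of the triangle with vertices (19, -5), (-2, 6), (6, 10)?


Area = |x1(y2-y3) + x2(y3-y1) + x3(y1-y2)| / 2
= |19*(6-10) + -2*(10--5) + 6*(-5-6)| / 2
= 86

86


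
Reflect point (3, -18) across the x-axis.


Reflection across x-axis: (x, y) -> (x, -y)
(3, -18) -> (3, 18)

(3, 18)


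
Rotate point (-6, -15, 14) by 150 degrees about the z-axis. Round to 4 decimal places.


x' = -6*cos(150) - -15*sin(150) = 12.6962
y' = -6*sin(150) + -15*cos(150) = 9.9904
z' = 14

(12.6962, 9.9904, 14)


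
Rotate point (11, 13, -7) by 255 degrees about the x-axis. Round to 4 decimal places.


x' = 11
y' = 13*cos(255) - -7*sin(255) = -10.1261
z' = 13*sin(255) + -7*cos(255) = -10.7453

(11, -10.1261, -10.7453)


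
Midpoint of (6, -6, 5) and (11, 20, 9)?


Midpoint = ((6+11)/2, (-6+20)/2, (5+9)/2) = (8.5, 7, 7)

(8.5, 7, 7)


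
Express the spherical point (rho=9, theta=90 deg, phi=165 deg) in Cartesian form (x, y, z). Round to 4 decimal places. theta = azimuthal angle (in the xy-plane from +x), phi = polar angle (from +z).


x = 9 * sin(165) * cos(90) = 0
y = 9 * sin(165) * sin(90) = 2.3294
z = 9 * cos(165) = -8.6933

(0, 2.3294, -8.6933)


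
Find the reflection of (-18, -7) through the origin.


Reflection through origin: (x, y) -> (-x, -y)
(-18, -7) -> (18, 7)

(18, 7)


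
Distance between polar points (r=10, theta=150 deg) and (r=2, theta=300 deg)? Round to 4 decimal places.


d = sqrt(r1^2 + r2^2 - 2*r1*r2*cos(t2-t1))
d = sqrt(10^2 + 2^2 - 2*10*2*cos(300-150)) = 11.7746

11.7746


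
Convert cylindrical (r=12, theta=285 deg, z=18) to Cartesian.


x = 12 * cos(285) = 3.1058
y = 12 * sin(285) = -11.5911
z = 18

(3.1058, -11.5911, 18)


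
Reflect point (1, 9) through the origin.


Reflection through origin: (x, y) -> (-x, -y)
(1, 9) -> (-1, -9)

(-1, -9)


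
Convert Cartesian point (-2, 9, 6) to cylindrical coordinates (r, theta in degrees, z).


r = sqrt((-2)^2 + 9^2) = 9.2195
theta = atan2(9, -2) = 102.5288 deg
z = 6

r = 9.2195, theta = 102.5288 deg, z = 6


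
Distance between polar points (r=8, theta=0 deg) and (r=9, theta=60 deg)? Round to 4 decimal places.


d = sqrt(r1^2 + r2^2 - 2*r1*r2*cos(t2-t1))
d = sqrt(8^2 + 9^2 - 2*8*9*cos(60-0)) = 8.544

8.544


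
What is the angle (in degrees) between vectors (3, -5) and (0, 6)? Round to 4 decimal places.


dot = 3*0 + -5*6 = -30
|u| = 5.831, |v| = 6
cos(angle) = -0.8575
angle = 149.0362 degrees

149.0362 degrees


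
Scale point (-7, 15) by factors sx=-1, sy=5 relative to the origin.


Scaling: (x*sx, y*sy) = (-7*-1, 15*5) = (7, 75)

(7, 75)


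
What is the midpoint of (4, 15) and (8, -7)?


Midpoint = ((4+8)/2, (15+-7)/2) = (6, 4)

(6, 4)


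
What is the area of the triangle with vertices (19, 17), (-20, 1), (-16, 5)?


Area = |x1(y2-y3) + x2(y3-y1) + x3(y1-y2)| / 2
= |19*(1-5) + -20*(5-17) + -16*(17-1)| / 2
= 46

46


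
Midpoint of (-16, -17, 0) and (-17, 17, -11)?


Midpoint = ((-16+-17)/2, (-17+17)/2, (0+-11)/2) = (-16.5, 0, -5.5)

(-16.5, 0, -5.5)


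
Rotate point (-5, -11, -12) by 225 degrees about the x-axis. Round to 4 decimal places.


x' = -5
y' = -11*cos(225) - -12*sin(225) = -0.7071
z' = -11*sin(225) + -12*cos(225) = 16.2635

(-5, -0.7071, 16.2635)


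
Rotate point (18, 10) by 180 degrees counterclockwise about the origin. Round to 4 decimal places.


x' = 18*cos(180) - 10*sin(180) = -18
y' = 18*sin(180) + 10*cos(180) = -10

(-18, -10)


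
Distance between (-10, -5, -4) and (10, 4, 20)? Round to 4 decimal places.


d = sqrt((10--10)^2 + (4--5)^2 + (20--4)^2) = 32.5115

32.5115


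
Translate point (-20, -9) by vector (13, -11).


Translation: (x+dx, y+dy) = (-20+13, -9+-11) = (-7, -20)

(-7, -20)


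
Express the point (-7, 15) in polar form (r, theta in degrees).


r = sqrt((-7)^2 + 15^2) = 16.5529
theta = atan2(15, -7) = 115.0169 degrees

r = 16.5529, theta = 115.0169 degrees


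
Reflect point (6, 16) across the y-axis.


Reflection across y-axis: (x, y) -> (-x, y)
(6, 16) -> (-6, 16)

(-6, 16)


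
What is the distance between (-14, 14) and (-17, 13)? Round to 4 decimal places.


d = sqrt((-17--14)^2 + (13-14)^2) = 3.1623

3.1623


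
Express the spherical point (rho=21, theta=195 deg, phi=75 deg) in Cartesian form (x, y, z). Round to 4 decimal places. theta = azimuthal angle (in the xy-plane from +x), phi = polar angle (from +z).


x = 21 * sin(75) * cos(195) = -19.5933
y = 21 * sin(75) * sin(195) = -5.25
z = 21 * cos(75) = 5.4352

(-19.5933, -5.25, 5.4352)


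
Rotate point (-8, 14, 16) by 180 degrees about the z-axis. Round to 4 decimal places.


x' = -8*cos(180) - 14*sin(180) = 8
y' = -8*sin(180) + 14*cos(180) = -14
z' = 16

(8, -14, 16)


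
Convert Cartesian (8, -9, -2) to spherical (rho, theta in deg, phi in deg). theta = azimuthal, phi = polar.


rho = sqrt(8^2 + (-9)^2 + (-2)^2) = 12.2066
theta = atan2(-9, 8) = 311.6335 deg
phi = acos(-2/12.2066) = 99.4302 deg

rho = 12.2066, theta = 311.6335 deg, phi = 99.4302 deg


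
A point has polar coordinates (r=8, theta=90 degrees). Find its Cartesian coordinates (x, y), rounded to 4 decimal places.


x = 8 * cos(90) = 0
y = 8 * sin(90) = 8

(0, 8)


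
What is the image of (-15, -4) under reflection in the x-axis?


Reflection across x-axis: (x, y) -> (x, -y)
(-15, -4) -> (-15, 4)

(-15, 4)


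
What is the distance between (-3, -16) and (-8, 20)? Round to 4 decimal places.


d = sqrt((-8--3)^2 + (20--16)^2) = 36.3456

36.3456


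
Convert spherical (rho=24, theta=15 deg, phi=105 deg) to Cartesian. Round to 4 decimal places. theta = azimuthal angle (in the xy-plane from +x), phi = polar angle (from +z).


x = 24 * sin(105) * cos(15) = 22.3923
y = 24 * sin(105) * sin(15) = 6
z = 24 * cos(105) = -6.2117

(22.3923, 6, -6.2117)


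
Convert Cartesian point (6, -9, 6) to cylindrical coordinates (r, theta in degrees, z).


r = sqrt(6^2 + (-9)^2) = 10.8167
theta = atan2(-9, 6) = 303.6901 deg
z = 6

r = 10.8167, theta = 303.6901 deg, z = 6


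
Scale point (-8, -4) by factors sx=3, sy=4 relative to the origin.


Scaling: (x*sx, y*sy) = (-8*3, -4*4) = (-24, -16)

(-24, -16)


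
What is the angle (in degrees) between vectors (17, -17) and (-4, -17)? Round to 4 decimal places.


dot = 17*-4 + -17*-17 = 221
|u| = 24.0416, |v| = 17.4642
cos(angle) = 0.5264
angle = 58.2405 degrees

58.2405 degrees


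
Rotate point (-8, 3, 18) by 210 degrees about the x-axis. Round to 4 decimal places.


x' = -8
y' = 3*cos(210) - 18*sin(210) = 6.4019
z' = 3*sin(210) + 18*cos(210) = -17.0885

(-8, 6.4019, -17.0885)


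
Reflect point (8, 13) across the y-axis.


Reflection across y-axis: (x, y) -> (-x, y)
(8, 13) -> (-8, 13)

(-8, 13)


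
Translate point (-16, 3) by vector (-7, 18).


Translation: (x+dx, y+dy) = (-16+-7, 3+18) = (-23, 21)

(-23, 21)


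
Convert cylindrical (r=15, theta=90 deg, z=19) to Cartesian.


x = 15 * cos(90) = 0
y = 15 * sin(90) = 15
z = 19

(0, 15, 19)


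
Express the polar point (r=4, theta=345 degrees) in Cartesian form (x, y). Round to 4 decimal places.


x = 4 * cos(345) = 3.8637
y = 4 * sin(345) = -1.0353

(3.8637, -1.0353)


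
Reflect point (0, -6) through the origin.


Reflection through origin: (x, y) -> (-x, -y)
(0, -6) -> (0, 6)

(0, 6)


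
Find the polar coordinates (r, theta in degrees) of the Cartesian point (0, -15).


r = sqrt(0^2 + (-15)^2) = 15
theta = atan2(-15, 0) = 270 degrees

r = 15, theta = 270 degrees


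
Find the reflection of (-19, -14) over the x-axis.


Reflection across x-axis: (x, y) -> (x, -y)
(-19, -14) -> (-19, 14)

(-19, 14)


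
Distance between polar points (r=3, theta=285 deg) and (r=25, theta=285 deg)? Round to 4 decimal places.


d = sqrt(r1^2 + r2^2 - 2*r1*r2*cos(t2-t1))
d = sqrt(3^2 + 25^2 - 2*3*25*cos(285-285)) = 22

22


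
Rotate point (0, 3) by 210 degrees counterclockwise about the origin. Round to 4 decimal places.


x' = 0*cos(210) - 3*sin(210) = 1.5
y' = 0*sin(210) + 3*cos(210) = -2.5981

(1.5, -2.5981)


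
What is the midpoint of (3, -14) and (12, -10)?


Midpoint = ((3+12)/2, (-14+-10)/2) = (7.5, -12)

(7.5, -12)


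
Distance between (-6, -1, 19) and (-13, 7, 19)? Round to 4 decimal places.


d = sqrt((-13--6)^2 + (7--1)^2 + (19-19)^2) = 10.6301

10.6301


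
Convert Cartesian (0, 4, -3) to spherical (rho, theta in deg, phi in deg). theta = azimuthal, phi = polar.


rho = sqrt(0^2 + 4^2 + (-3)^2) = 5
theta = atan2(4, 0) = 90 deg
phi = acos(-3/5) = 126.8699 deg

rho = 5, theta = 90 deg, phi = 126.8699 deg


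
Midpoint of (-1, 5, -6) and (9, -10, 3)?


Midpoint = ((-1+9)/2, (5+-10)/2, (-6+3)/2) = (4, -2.5, -1.5)

(4, -2.5, -1.5)


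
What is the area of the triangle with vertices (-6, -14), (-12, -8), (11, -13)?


Area = |x1(y2-y3) + x2(y3-y1) + x3(y1-y2)| / 2
= |-6*(-8--13) + -12*(-13--14) + 11*(-14--8)| / 2
= 54

54


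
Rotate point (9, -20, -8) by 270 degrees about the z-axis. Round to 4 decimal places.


x' = 9*cos(270) - -20*sin(270) = -20
y' = 9*sin(270) + -20*cos(270) = -9
z' = -8

(-20, -9, -8)


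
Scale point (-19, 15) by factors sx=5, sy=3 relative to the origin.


Scaling: (x*sx, y*sy) = (-19*5, 15*3) = (-95, 45)

(-95, 45)


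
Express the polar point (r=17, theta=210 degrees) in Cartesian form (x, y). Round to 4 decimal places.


x = 17 * cos(210) = -14.7224
y = 17 * sin(210) = -8.5

(-14.7224, -8.5)


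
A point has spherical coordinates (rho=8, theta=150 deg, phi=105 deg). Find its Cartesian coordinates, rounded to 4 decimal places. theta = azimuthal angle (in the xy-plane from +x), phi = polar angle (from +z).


x = 8 * sin(105) * cos(150) = -6.6921
y = 8 * sin(105) * sin(150) = 3.8637
z = 8 * cos(105) = -2.0706

(-6.6921, 3.8637, -2.0706)


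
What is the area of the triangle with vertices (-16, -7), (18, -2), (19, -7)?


Area = |x1(y2-y3) + x2(y3-y1) + x3(y1-y2)| / 2
= |-16*(-2--7) + 18*(-7--7) + 19*(-7--2)| / 2
= 87.5

87.5


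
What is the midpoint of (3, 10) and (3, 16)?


Midpoint = ((3+3)/2, (10+16)/2) = (3, 13)

(3, 13)


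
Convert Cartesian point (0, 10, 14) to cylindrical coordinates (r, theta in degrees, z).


r = sqrt(0^2 + 10^2) = 10
theta = atan2(10, 0) = 90 deg
z = 14

r = 10, theta = 90 deg, z = 14


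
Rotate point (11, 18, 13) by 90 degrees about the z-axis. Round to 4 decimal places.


x' = 11*cos(90) - 18*sin(90) = -18
y' = 11*sin(90) + 18*cos(90) = 11
z' = 13

(-18, 11, 13)


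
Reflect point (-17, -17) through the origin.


Reflection through origin: (x, y) -> (-x, -y)
(-17, -17) -> (17, 17)

(17, 17)


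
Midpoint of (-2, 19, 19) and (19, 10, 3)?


Midpoint = ((-2+19)/2, (19+10)/2, (19+3)/2) = (8.5, 14.5, 11)

(8.5, 14.5, 11)


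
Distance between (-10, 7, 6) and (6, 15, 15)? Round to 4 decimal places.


d = sqrt((6--10)^2 + (15-7)^2 + (15-6)^2) = 20.025

20.025


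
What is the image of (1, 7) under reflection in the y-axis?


Reflection across y-axis: (x, y) -> (-x, y)
(1, 7) -> (-1, 7)

(-1, 7)


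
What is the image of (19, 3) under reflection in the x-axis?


Reflection across x-axis: (x, y) -> (x, -y)
(19, 3) -> (19, -3)

(19, -3)


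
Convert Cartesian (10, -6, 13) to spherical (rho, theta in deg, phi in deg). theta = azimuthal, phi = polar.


rho = sqrt(10^2 + (-6)^2 + 13^2) = 17.4642
theta = atan2(-6, 10) = 329.0362 deg
phi = acos(13/17.4642) = 41.8943 deg

rho = 17.4642, theta = 329.0362 deg, phi = 41.8943 deg


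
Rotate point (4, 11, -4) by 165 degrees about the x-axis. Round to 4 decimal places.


x' = 4
y' = 11*cos(165) - -4*sin(165) = -9.5899
z' = 11*sin(165) + -4*cos(165) = 6.7107

(4, -9.5899, 6.7107)


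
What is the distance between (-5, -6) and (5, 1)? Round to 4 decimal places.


d = sqrt((5--5)^2 + (1--6)^2) = 12.2066

12.2066


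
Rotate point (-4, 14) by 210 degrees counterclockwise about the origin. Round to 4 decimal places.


x' = -4*cos(210) - 14*sin(210) = 10.4641
y' = -4*sin(210) + 14*cos(210) = -10.1244

(10.4641, -10.1244)


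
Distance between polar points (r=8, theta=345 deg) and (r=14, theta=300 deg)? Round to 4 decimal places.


d = sqrt(r1^2 + r2^2 - 2*r1*r2*cos(t2-t1))
d = sqrt(8^2 + 14^2 - 2*8*14*cos(300-345)) = 10.0801

10.0801


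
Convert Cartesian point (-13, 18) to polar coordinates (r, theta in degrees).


r = sqrt((-13)^2 + 18^2) = 22.2036
theta = atan2(18, -13) = 125.8377 degrees

r = 22.2036, theta = 125.8377 degrees


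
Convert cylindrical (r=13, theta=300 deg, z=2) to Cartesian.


x = 13 * cos(300) = 6.5
y = 13 * sin(300) = -11.2583
z = 2

(6.5, -11.2583, 2)


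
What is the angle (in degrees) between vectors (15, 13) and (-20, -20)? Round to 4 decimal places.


dot = 15*-20 + 13*-20 = -560
|u| = 19.8494, |v| = 28.2843
cos(angle) = -0.9975
angle = 175.9144 degrees

175.9144 degrees


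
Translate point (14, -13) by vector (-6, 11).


Translation: (x+dx, y+dy) = (14+-6, -13+11) = (8, -2)

(8, -2)


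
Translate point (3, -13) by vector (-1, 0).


Translation: (x+dx, y+dy) = (3+-1, -13+0) = (2, -13)

(2, -13)


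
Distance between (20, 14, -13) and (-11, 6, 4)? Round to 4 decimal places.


d = sqrt((-11-20)^2 + (6-14)^2 + (4--13)^2) = 36.2491

36.2491


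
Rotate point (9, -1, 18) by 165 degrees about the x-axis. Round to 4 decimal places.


x' = 9
y' = -1*cos(165) - 18*sin(165) = -3.6928
z' = -1*sin(165) + 18*cos(165) = -17.6455

(9, -3.6928, -17.6455)


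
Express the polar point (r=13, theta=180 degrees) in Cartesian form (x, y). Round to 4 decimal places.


x = 13 * cos(180) = -13
y = 13 * sin(180) = 0

(-13, 0)


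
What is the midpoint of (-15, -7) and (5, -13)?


Midpoint = ((-15+5)/2, (-7+-13)/2) = (-5, -10)

(-5, -10)


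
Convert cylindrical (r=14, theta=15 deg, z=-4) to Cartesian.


x = 14 * cos(15) = 13.523
y = 14 * sin(15) = 3.6235
z = -4

(13.523, 3.6235, -4)


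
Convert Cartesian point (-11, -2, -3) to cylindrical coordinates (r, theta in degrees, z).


r = sqrt((-11)^2 + (-2)^2) = 11.1803
theta = atan2(-2, -11) = 190.3048 deg
z = -3

r = 11.1803, theta = 190.3048 deg, z = -3


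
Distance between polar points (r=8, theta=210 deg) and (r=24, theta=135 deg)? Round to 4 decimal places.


d = sqrt(r1^2 + r2^2 - 2*r1*r2*cos(t2-t1))
d = sqrt(8^2 + 24^2 - 2*8*24*cos(135-210)) = 23.2511

23.2511


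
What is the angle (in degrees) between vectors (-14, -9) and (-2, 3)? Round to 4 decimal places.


dot = -14*-2 + -9*3 = 1
|u| = 16.6433, |v| = 3.6056
cos(angle) = 0.0167
angle = 89.0452 degrees

89.0452 degrees


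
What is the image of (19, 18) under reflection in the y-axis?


Reflection across y-axis: (x, y) -> (-x, y)
(19, 18) -> (-19, 18)

(-19, 18)


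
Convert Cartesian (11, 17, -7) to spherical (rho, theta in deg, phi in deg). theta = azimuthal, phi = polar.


rho = sqrt(11^2 + 17^2 + (-7)^2) = 21.4243
theta = atan2(17, 11) = 57.0948 deg
phi = acos(-7/21.4243) = 109.0705 deg

rho = 21.4243, theta = 57.0948 deg, phi = 109.0705 deg


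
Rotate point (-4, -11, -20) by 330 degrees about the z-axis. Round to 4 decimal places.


x' = -4*cos(330) - -11*sin(330) = -8.9641
y' = -4*sin(330) + -11*cos(330) = -7.5263
z' = -20

(-8.9641, -7.5263, -20)


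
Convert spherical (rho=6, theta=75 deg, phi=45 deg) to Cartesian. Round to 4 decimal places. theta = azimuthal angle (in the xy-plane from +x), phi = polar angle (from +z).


x = 6 * sin(45) * cos(75) = 1.0981
y = 6 * sin(45) * sin(75) = 4.0981
z = 6 * cos(45) = 4.2426

(1.0981, 4.0981, 4.2426)


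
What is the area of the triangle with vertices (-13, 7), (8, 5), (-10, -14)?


Area = |x1(y2-y3) + x2(y3-y1) + x3(y1-y2)| / 2
= |-13*(5--14) + 8*(-14-7) + -10*(7-5)| / 2
= 217.5

217.5


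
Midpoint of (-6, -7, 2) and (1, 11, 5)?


Midpoint = ((-6+1)/2, (-7+11)/2, (2+5)/2) = (-2.5, 2, 3.5)

(-2.5, 2, 3.5)


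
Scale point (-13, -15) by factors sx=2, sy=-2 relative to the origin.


Scaling: (x*sx, y*sy) = (-13*2, -15*-2) = (-26, 30)

(-26, 30)


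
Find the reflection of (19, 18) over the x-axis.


Reflection across x-axis: (x, y) -> (x, -y)
(19, 18) -> (19, -18)

(19, -18)


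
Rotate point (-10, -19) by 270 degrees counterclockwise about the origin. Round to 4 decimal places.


x' = -10*cos(270) - -19*sin(270) = -19
y' = -10*sin(270) + -19*cos(270) = 10

(-19, 10)


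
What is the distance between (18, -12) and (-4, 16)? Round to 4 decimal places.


d = sqrt((-4-18)^2 + (16--12)^2) = 35.609

35.609


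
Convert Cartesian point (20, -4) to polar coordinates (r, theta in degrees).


r = sqrt(20^2 + (-4)^2) = 20.3961
theta = atan2(-4, 20) = 348.6901 degrees

r = 20.3961, theta = 348.6901 degrees


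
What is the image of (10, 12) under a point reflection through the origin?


Reflection through origin: (x, y) -> (-x, -y)
(10, 12) -> (-10, -12)

(-10, -12)


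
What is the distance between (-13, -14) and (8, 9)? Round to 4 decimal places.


d = sqrt((8--13)^2 + (9--14)^2) = 31.1448

31.1448


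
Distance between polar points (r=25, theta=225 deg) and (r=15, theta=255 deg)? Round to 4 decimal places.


d = sqrt(r1^2 + r2^2 - 2*r1*r2*cos(t2-t1))
d = sqrt(25^2 + 15^2 - 2*25*15*cos(255-225)) = 14.1591

14.1591


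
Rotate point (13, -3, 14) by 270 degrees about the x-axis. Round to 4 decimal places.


x' = 13
y' = -3*cos(270) - 14*sin(270) = 14
z' = -3*sin(270) + 14*cos(270) = 3

(13, 14, 3)


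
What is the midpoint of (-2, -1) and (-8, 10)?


Midpoint = ((-2+-8)/2, (-1+10)/2) = (-5, 4.5)

(-5, 4.5)


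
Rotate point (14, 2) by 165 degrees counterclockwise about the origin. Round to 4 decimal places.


x' = 14*cos(165) - 2*sin(165) = -14.0406
y' = 14*sin(165) + 2*cos(165) = 1.6916

(-14.0406, 1.6916)


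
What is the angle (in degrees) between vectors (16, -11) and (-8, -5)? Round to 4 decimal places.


dot = 16*-8 + -11*-5 = -73
|u| = 19.4165, |v| = 9.434
cos(angle) = -0.3985
angle = 113.4861 degrees

113.4861 degrees


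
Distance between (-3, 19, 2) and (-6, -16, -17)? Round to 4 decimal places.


d = sqrt((-6--3)^2 + (-16-19)^2 + (-17-2)^2) = 39.9375

39.9375


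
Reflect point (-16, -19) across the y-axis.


Reflection across y-axis: (x, y) -> (-x, y)
(-16, -19) -> (16, -19)

(16, -19)


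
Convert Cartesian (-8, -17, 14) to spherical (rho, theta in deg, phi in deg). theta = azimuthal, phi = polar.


rho = sqrt((-8)^2 + (-17)^2 + 14^2) = 23.4307
theta = atan2(-17, -8) = 244.7989 deg
phi = acos(14/23.4307) = 53.3086 deg

rho = 23.4307, theta = 244.7989 deg, phi = 53.3086 deg


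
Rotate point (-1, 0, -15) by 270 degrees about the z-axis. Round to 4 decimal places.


x' = -1*cos(270) - 0*sin(270) = 0
y' = -1*sin(270) + 0*cos(270) = 1
z' = -15

(0, 1, -15)


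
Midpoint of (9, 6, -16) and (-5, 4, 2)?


Midpoint = ((9+-5)/2, (6+4)/2, (-16+2)/2) = (2, 5, -7)

(2, 5, -7)


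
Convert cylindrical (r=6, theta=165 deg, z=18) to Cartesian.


x = 6 * cos(165) = -5.7956
y = 6 * sin(165) = 1.5529
z = 18

(-5.7956, 1.5529, 18)


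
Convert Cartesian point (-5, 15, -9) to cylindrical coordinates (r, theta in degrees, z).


r = sqrt((-5)^2 + 15^2) = 15.8114
theta = atan2(15, -5) = 108.4349 deg
z = -9

r = 15.8114, theta = 108.4349 deg, z = -9


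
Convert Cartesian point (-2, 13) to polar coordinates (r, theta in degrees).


r = sqrt((-2)^2 + 13^2) = 13.1529
theta = atan2(13, -2) = 98.7462 degrees

r = 13.1529, theta = 98.7462 degrees


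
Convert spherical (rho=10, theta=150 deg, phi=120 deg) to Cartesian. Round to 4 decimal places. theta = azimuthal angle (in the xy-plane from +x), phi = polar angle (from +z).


x = 10 * sin(120) * cos(150) = -7.5
y = 10 * sin(120) * sin(150) = 4.3301
z = 10 * cos(120) = -5

(-7.5, 4.3301, -5)


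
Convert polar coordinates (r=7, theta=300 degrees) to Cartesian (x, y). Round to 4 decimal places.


x = 7 * cos(300) = 3.5
y = 7 * sin(300) = -6.0622

(3.5, -6.0622)


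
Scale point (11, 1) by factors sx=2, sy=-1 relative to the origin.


Scaling: (x*sx, y*sy) = (11*2, 1*-1) = (22, -1)

(22, -1)


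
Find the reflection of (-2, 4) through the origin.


Reflection through origin: (x, y) -> (-x, -y)
(-2, 4) -> (2, -4)

(2, -4)


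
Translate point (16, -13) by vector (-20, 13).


Translation: (x+dx, y+dy) = (16+-20, -13+13) = (-4, 0)

(-4, 0)


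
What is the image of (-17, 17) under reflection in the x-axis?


Reflection across x-axis: (x, y) -> (x, -y)
(-17, 17) -> (-17, -17)

(-17, -17)


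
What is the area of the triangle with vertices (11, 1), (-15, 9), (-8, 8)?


Area = |x1(y2-y3) + x2(y3-y1) + x3(y1-y2)| / 2
= |11*(9-8) + -15*(8-1) + -8*(1-9)| / 2
= 15

15


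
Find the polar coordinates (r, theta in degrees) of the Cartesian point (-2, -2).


r = sqrt((-2)^2 + (-2)^2) = 2.8284
theta = atan2(-2, -2) = 225 degrees

r = 2.8284, theta = 225 degrees


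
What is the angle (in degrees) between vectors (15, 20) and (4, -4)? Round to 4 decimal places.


dot = 15*4 + 20*-4 = -20
|u| = 25, |v| = 5.6569
cos(angle) = -0.1414
angle = 98.1301 degrees

98.1301 degrees


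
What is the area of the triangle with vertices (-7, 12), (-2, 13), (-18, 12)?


Area = |x1(y2-y3) + x2(y3-y1) + x3(y1-y2)| / 2
= |-7*(13-12) + -2*(12-12) + -18*(12-13)| / 2
= 5.5

5.5


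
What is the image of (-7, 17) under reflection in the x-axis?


Reflection across x-axis: (x, y) -> (x, -y)
(-7, 17) -> (-7, -17)

(-7, -17)


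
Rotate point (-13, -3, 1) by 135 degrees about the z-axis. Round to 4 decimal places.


x' = -13*cos(135) - -3*sin(135) = 11.3137
y' = -13*sin(135) + -3*cos(135) = -7.0711
z' = 1

(11.3137, -7.0711, 1)


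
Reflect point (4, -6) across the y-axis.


Reflection across y-axis: (x, y) -> (-x, y)
(4, -6) -> (-4, -6)

(-4, -6)


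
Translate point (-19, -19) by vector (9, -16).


Translation: (x+dx, y+dy) = (-19+9, -19+-16) = (-10, -35)

(-10, -35)


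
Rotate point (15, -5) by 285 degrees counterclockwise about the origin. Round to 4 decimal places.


x' = 15*cos(285) - -5*sin(285) = -0.9473
y' = 15*sin(285) + -5*cos(285) = -15.783

(-0.9473, -15.783)


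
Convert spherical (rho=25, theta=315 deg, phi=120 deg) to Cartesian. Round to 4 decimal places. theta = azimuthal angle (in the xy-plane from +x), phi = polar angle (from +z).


x = 25 * sin(120) * cos(315) = 15.3093
y = 25 * sin(120) * sin(315) = -15.3093
z = 25 * cos(120) = -12.5

(15.3093, -15.3093, -12.5)


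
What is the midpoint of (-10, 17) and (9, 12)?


Midpoint = ((-10+9)/2, (17+12)/2) = (-0.5, 14.5)

(-0.5, 14.5)
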